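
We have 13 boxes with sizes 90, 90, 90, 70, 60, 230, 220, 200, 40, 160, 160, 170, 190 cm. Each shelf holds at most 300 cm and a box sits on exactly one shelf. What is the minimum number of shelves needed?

7

Total = 230 + 220 + 200 + 190 + 170 + 160 + 160 + 90 + 90 + 90 + 70 + 60 + 40 = 1770 cm.
Lower bound: ⌈1770/300⌉ = 6 shelves.
Also, 7 boxes each exceed 150 cm, and no two of those can share a shelf, so at least 7 shelves are needed.
A packing using 7 shelves:
  shelf 1: 230 + 70 = 300
  shelf 2: 220 + 60 = 280
  shelf 3: 200 + 90 = 290
  shelf 4: 190 + 90 = 280
  shelf 5: 170 + 90 + 40 = 300
  shelf 6: 160 = 160
  shelf 7: 160 = 160
This matches the lower bound, so 7 is optimal.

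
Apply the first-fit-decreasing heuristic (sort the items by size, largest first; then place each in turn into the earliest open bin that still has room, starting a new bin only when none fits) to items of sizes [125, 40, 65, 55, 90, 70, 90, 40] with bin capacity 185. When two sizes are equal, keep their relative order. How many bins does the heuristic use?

4

Sorted descending: 125, 90, 90, 70, 65, 55, 40, 40.
  125 → bin 1 (new)  [load 125/185]
  90 → bin 2 (new)  [load 90/185]
  90 → bin 2  [load 180/185]
  70 → bin 3 (new)  [load 70/185]
  65 → bin 3  [load 135/185]
  55 → bin 1  [load 180/185]
  40 → bin 3  [load 175/185]
  40 → bin 4 (new)  [load 40/185]
4 bins opened.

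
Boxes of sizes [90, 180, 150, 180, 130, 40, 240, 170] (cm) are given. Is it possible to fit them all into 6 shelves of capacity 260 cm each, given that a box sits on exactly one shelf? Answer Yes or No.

Yes

A valid assignment using 6 shelves:
  shelf 1: 240 = 240
  shelf 2: 180 + 40 = 220
  shelf 3: 180 = 180
  shelf 4: 170 + 90 = 260
  shelf 5: 150 = 150
  shelf 6: 130 = 130
Every load is within 260 cm, so 6 shelves suffice.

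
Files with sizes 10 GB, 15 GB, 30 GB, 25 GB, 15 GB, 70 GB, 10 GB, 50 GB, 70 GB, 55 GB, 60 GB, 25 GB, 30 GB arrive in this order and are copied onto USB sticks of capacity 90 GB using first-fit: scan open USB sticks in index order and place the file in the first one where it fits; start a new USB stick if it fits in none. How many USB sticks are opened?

6

  10 → USB stick 1 (new)  [load 10/90]
  15 → USB stick 1  [load 25/90]
  30 → USB stick 1  [load 55/90]
  25 → USB stick 1  [load 80/90]
  15 → USB stick 2 (new)  [load 15/90]
  70 → USB stick 2  [load 85/90]
  10 → USB stick 1  [load 90/90]
  50 → USB stick 3 (new)  [load 50/90]
  70 → USB stick 4 (new)  [load 70/90]
  55 → USB stick 5 (new)  [load 55/90]
  60 → USB stick 6 (new)  [load 60/90]
  25 → USB stick 3  [load 75/90]
  30 → USB stick 5  [load 85/90]
6 USB sticks opened.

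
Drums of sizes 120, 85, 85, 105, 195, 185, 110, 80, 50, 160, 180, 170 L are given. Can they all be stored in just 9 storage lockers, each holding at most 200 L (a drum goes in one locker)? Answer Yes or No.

A valid assignment using 9 storage lockers:
  locker 1: 195 = 195
  locker 2: 185 = 185
  locker 3: 180 = 180
  locker 4: 170 = 170
  locker 5: 160 = 160
  locker 6: 120 + 80 = 200
  locker 7: 110 + 85 = 195
  locker 8: 105 + 85 = 190
  locker 9: 50 = 50
Every load is within 200 L, so 9 storage lockers suffice.

Yes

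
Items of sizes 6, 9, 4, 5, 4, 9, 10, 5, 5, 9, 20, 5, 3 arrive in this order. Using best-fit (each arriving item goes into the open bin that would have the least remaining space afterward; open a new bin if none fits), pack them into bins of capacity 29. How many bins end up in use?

4

  6 → bin 1 (new)  [load 6/29]
  9 → bin 1  [load 15/29]
  4 → bin 1  [load 19/29]
  5 → bin 1  [load 24/29]
  4 → bin 1  [load 28/29]
  9 → bin 2 (new)  [load 9/29]
  10 → bin 2  [load 19/29]
  5 → bin 2  [load 24/29]
  5 → bin 2  [load 29/29]
  9 → bin 3 (new)  [load 9/29]
  20 → bin 3  [load 29/29]
  5 → bin 4 (new)  [load 5/29]
  3 → bin 4  [load 8/29]
4 bins opened.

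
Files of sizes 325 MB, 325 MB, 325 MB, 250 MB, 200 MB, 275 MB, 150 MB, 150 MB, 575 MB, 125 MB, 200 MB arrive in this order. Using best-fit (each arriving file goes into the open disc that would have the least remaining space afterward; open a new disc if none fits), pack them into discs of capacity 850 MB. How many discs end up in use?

  325 → disc 1 (new)  [load 325/850]
  325 → disc 1  [load 650/850]
  325 → disc 2 (new)  [load 325/850]
  250 → disc 2  [load 575/850]
  200 → disc 1  [load 850/850]
  275 → disc 2  [load 850/850]
  150 → disc 3 (new)  [load 150/850]
  150 → disc 3  [load 300/850]
  575 → disc 4 (new)  [load 575/850]
  125 → disc 4  [load 700/850]
  200 → disc 3  [load 500/850]
4 discs opened.

4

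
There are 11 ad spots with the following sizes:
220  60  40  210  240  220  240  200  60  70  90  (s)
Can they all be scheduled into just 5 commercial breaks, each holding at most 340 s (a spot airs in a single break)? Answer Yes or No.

Total = 1650 s; ⌈1650/340⌉ = 5.
6 ad spots each exceed half the capacity and cannot share a break, forcing at least 6 commercial breaks.
At least 6 commercial breaks are required, but only 5 are allowed.

No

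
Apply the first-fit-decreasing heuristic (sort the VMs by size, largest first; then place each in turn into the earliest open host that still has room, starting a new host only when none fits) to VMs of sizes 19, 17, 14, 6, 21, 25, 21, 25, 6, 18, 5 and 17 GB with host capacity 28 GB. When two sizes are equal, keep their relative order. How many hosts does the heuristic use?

9

Sorted descending: 25, 25, 21, 21, 19, 18, 17, 17, 14, 6, 6, 5.
  25 → host 1 (new)  [load 25/28]
  25 → host 2 (new)  [load 25/28]
  21 → host 3 (new)  [load 21/28]
  21 → host 4 (new)  [load 21/28]
  19 → host 5 (new)  [load 19/28]
  18 → host 6 (new)  [load 18/28]
  17 → host 7 (new)  [load 17/28]
  17 → host 8 (new)  [load 17/28]
  14 → host 9 (new)  [load 14/28]
  6 → host 3  [load 27/28]
  6 → host 4  [load 27/28]
  5 → host 5  [load 24/28]
9 hosts opened.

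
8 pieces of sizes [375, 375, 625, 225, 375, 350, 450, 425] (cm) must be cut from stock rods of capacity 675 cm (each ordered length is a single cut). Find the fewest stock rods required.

7

Total = 625 + 450 + 425 + 375 + 375 + 375 + 350 + 225 = 3200 cm.
Lower bound: ⌈3200/675⌉ = 5 stock rods.
Also, 7 pieces each exceed 675/2 cm, and no two of those can share a stock rod, so at least 7 stock rods are needed.
A packing using 7 stock rods:
  stock rod 1: 625 = 625
  stock rod 2: 450 + 225 = 675
  stock rod 3: 425 = 425
  stock rod 4: 375 = 375
  stock rod 5: 375 = 375
  stock rod 6: 375 = 375
  stock rod 7: 350 = 350
This matches the lower bound, so 7 is optimal.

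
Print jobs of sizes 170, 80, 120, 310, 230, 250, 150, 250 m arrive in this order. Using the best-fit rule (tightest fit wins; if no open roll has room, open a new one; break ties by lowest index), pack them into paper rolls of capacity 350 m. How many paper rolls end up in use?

6

  170 → roll 1 (new)  [load 170/350]
  80 → roll 1  [load 250/350]
  120 → roll 2 (new)  [load 120/350]
  310 → roll 3 (new)  [load 310/350]
  230 → roll 2  [load 350/350]
  250 → roll 4 (new)  [load 250/350]
  150 → roll 5 (new)  [load 150/350]
  250 → roll 6 (new)  [load 250/350]
6 paper rolls opened.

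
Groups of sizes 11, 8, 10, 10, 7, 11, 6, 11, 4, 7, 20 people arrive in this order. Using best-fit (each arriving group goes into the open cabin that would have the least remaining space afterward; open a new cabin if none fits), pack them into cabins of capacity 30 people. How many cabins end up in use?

4

  11 → cabin 1 (new)  [load 11/30]
  8 → cabin 1  [load 19/30]
  10 → cabin 1  [load 29/30]
  10 → cabin 2 (new)  [load 10/30]
  7 → cabin 2  [load 17/30]
  11 → cabin 2  [load 28/30]
  6 → cabin 3 (new)  [load 6/30]
  11 → cabin 3  [load 17/30]
  4 → cabin 3  [load 21/30]
  7 → cabin 3  [load 28/30]
  20 → cabin 4 (new)  [load 20/30]
4 cabins opened.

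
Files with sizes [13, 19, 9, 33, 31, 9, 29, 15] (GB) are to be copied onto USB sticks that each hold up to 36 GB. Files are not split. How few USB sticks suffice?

Total = 33 + 31 + 29 + 19 + 15 + 13 + 9 + 9 = 158 GB.
Lower bound: ⌈158/36⌉ = 5 USB sticks.
A packing using 5 USB sticks:
  USB stick 1: 33 = 33
  USB stick 2: 31 = 31
  USB stick 3: 29 = 29
  USB stick 4: 19 + 15 = 34
  USB stick 5: 13 + 9 + 9 = 31
This matches the lower bound, so 5 is optimal.

5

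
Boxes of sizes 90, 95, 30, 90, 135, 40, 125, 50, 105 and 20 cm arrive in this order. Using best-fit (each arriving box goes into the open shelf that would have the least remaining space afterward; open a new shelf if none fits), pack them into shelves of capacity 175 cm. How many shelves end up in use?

  90 → shelf 1 (new)  [load 90/175]
  95 → shelf 2 (new)  [load 95/175]
  30 → shelf 2  [load 125/175]
  90 → shelf 3 (new)  [load 90/175]
  135 → shelf 4 (new)  [load 135/175]
  40 → shelf 4  [load 175/175]
  125 → shelf 5 (new)  [load 125/175]
  50 → shelf 2  [load 175/175]
  105 → shelf 6 (new)  [load 105/175]
  20 → shelf 5  [load 145/175]
6 shelves opened.

6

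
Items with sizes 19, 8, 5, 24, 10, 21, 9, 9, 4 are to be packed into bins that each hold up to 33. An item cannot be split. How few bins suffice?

Total = 24 + 21 + 19 + 10 + 9 + 9 + 8 + 5 + 4 = 109.
Lower bound: ⌈109/33⌉ = 4 bins.
A packing using 4 bins:
  bin 1: 24 + 9 = 33
  bin 2: 21 + 10 = 31
  bin 3: 19 + 9 + 5 = 33
  bin 4: 8 + 4 = 12
This matches the lower bound, so 4 is optimal.

4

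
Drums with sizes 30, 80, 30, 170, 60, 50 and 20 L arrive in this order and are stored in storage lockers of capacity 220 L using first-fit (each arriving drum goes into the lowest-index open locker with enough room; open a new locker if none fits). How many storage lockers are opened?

2

  30 → locker 1 (new)  [load 30/220]
  80 → locker 1  [load 110/220]
  30 → locker 1  [load 140/220]
  170 → locker 2 (new)  [load 170/220]
  60 → locker 1  [load 200/220]
  50 → locker 2  [load 220/220]
  20 → locker 1  [load 220/220]
2 storage lockers opened.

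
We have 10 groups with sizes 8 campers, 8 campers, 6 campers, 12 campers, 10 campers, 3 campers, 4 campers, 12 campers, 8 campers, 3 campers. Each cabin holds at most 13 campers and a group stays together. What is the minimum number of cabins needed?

Total = 12 + 12 + 10 + 8 + 8 + 8 + 6 + 4 + 3 + 3 = 74 campers.
Lower bound: ⌈74/13⌉ = 6 cabins.
A packing using 7 cabins:
  cabin 1: 12 = 12
  cabin 2: 12 = 12
  cabin 3: 10 + 3 = 13
  cabin 4: 8 + 4 = 12
  cabin 5: 8 + 3 = 11
  cabin 6: 8 = 8
  cabin 7: 6 = 6
No arrangement into 6 cabins stays within capacity, so 7 is optimal.

7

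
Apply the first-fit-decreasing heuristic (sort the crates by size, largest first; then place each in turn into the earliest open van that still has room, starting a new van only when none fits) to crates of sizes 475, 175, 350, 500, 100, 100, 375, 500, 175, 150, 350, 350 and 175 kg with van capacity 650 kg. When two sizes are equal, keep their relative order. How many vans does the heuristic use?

7

Sorted descending: 500, 500, 475, 375, 350, 350, 350, 175, 175, 175, 150, 100, 100.
  500 → van 1 (new)  [load 500/650]
  500 → van 2 (new)  [load 500/650]
  475 → van 3 (new)  [load 475/650]
  375 → van 4 (new)  [load 375/650]
  350 → van 5 (new)  [load 350/650]
  350 → van 6 (new)  [load 350/650]
  350 → van 7 (new)  [load 350/650]
  175 → van 3  [load 650/650]
  175 → van 4  [load 550/650]
  175 → van 5  [load 525/650]
  150 → van 1  [load 650/650]
  100 → van 2  [load 600/650]
  100 → van 4  [load 650/650]
7 vans opened.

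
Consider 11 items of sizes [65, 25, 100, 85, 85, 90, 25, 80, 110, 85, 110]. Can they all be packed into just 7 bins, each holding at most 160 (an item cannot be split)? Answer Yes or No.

No

Total = 860; ⌈860/160⌉ = 6.
7 items each exceed half the capacity and cannot share a bin, forcing at least 7 bins.
The bound of 7 does not rule out 7, but exhaustive search shows no assignment into 7 bins of capacity 160 exists — the minimum is 8.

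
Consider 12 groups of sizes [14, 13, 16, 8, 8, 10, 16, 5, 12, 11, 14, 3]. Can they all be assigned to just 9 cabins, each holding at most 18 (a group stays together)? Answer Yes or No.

A valid assignment using 9 cabins:
  cabin 1: 16 = 16
  cabin 2: 16 = 16
  cabin 3: 14 + 3 = 17
  cabin 4: 14 = 14
  cabin 5: 13 + 5 = 18
  cabin 6: 12 = 12
  cabin 7: 11 = 11
  cabin 8: 10 + 8 = 18
  cabin 9: 8 = 8
Every load is within 18, so 9 cabins suffice.

Yes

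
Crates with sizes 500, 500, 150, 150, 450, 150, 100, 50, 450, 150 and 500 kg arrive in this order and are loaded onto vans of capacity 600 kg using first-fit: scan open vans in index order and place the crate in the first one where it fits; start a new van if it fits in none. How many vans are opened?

6

  500 → van 1 (new)  [load 500/600]
  500 → van 2 (new)  [load 500/600]
  150 → van 3 (new)  [load 150/600]
  150 → van 3  [load 300/600]
  450 → van 4 (new)  [load 450/600]
  150 → van 3  [load 450/600]
  100 → van 1  [load 600/600]
  50 → van 2  [load 550/600]
  450 → van 5 (new)  [load 450/600]
  150 → van 3  [load 600/600]
  500 → van 6 (new)  [load 500/600]
6 vans opened.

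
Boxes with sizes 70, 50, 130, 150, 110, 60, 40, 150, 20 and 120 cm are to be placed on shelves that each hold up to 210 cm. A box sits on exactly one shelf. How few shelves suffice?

Total = 150 + 150 + 130 + 120 + 110 + 70 + 60 + 50 + 40 + 20 = 900 cm.
Lower bound: ⌈900/210⌉ = 5 shelves.
A packing using 5 shelves:
  shelf 1: 150 + 60 = 210
  shelf 2: 150 + 50 = 200
  shelf 3: 130 + 70 = 200
  shelf 4: 120 + 40 + 20 = 180
  shelf 5: 110 = 110
This matches the lower bound, so 5 is optimal.

5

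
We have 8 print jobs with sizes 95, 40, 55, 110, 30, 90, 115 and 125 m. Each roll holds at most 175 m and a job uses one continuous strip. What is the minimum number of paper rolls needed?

Total = 125 + 115 + 110 + 95 + 90 + 55 + 40 + 30 = 660 m.
Lower bound: ⌈660/175⌉ = 4 paper rolls.
Also, 5 print jobs each exceed 175/2 m, and no two of those can share a roll, so at least 5 paper rolls are needed.
A packing using 5 paper rolls:
  roll 1: 125 + 40 = 165
  roll 2: 115 + 55 = 170
  roll 3: 110 + 30 = 140
  roll 4: 95 = 95
  roll 5: 90 = 90
This matches the lower bound, so 5 is optimal.

5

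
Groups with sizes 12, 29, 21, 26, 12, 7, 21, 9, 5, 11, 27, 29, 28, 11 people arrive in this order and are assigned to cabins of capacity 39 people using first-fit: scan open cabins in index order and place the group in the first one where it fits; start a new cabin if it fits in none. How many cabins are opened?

  12 → cabin 1 (new)  [load 12/39]
  29 → cabin 2 (new)  [load 29/39]
  21 → cabin 1  [load 33/39]
  26 → cabin 3 (new)  [load 26/39]
  12 → cabin 3  [load 38/39]
  7 → cabin 2  [load 36/39]
  21 → cabin 4 (new)  [load 21/39]
  9 → cabin 4  [load 30/39]
  5 → cabin 1  [load 38/39]
  11 → cabin 5 (new)  [load 11/39]
  27 → cabin 5  [load 38/39]
  29 → cabin 6 (new)  [load 29/39]
  28 → cabin 7 (new)  [load 28/39]
  11 → cabin 7  [load 39/39]
7 cabins opened.

7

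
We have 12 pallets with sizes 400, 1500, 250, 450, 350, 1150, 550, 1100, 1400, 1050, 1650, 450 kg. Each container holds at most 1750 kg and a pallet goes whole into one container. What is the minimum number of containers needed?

7

Total = 1650 + 1500 + 1400 + 1150 + 1100 + 1050 + 550 + 450 + 450 + 400 + 350 + 250 = 10300 kg.
Lower bound: ⌈10300/1750⌉ = 6 containers.
A packing using 7 containers:
  container 1: 1650 = 1650
  container 2: 1500 + 250 = 1750
  container 3: 1400 + 350 = 1750
  container 4: 1150 + 550 = 1700
  container 5: 1100 + 450 = 1550
  container 6: 1050 + 450 = 1500
  container 7: 400 = 400
No arrangement into 6 containers stays within capacity, so 7 is optimal.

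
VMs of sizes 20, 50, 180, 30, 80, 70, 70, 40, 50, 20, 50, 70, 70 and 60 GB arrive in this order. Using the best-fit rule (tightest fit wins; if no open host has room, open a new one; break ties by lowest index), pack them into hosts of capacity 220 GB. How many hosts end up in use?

5

  20 → host 1 (new)  [load 20/220]
  50 → host 1  [load 70/220]
  180 → host 2 (new)  [load 180/220]
  30 → host 2  [load 210/220]
  80 → host 1  [load 150/220]
  70 → host 1  [load 220/220]
  70 → host 3 (new)  [load 70/220]
  40 → host 3  [load 110/220]
  50 → host 3  [load 160/220]
  20 → host 3  [load 180/220]
  50 → host 4 (new)  [load 50/220]
  70 → host 4  [load 120/220]
  70 → host 4  [load 190/220]
  60 → host 5 (new)  [load 60/220]
5 hosts opened.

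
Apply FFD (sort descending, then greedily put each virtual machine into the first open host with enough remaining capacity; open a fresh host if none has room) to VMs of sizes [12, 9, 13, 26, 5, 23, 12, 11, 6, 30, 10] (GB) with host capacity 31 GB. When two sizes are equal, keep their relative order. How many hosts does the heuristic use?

Sorted descending: 30, 26, 23, 13, 12, 12, 11, 10, 9, 6, 5.
  30 → host 1 (new)  [load 30/31]
  26 → host 2 (new)  [load 26/31]
  23 → host 3 (new)  [load 23/31]
  13 → host 4 (new)  [load 13/31]
  12 → host 4  [load 25/31]
  12 → host 5 (new)  [load 12/31]
  11 → host 5  [load 23/31]
  10 → host 6 (new)  [load 10/31]
  9 → host 6  [load 19/31]
  6 → host 3  [load 29/31]
  5 → host 2  [load 31/31]
6 hosts opened.

6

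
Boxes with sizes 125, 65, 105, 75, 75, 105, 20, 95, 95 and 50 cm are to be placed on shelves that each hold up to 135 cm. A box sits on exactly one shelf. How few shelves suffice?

8

Total = 125 + 105 + 105 + 95 + 95 + 75 + 75 + 65 + 50 + 20 = 810 cm.
Lower bound: ⌈810/135⌉ = 6 shelves.
Also, 7 boxes each exceed 135/2 cm, and no two of those can share a shelf, so at least 7 shelves are needed.
A packing using 8 shelves:
  shelf 1: 125 = 125
  shelf 2: 105 + 20 = 125
  shelf 3: 105 = 105
  shelf 4: 95 = 95
  shelf 5: 95 = 95
  shelf 6: 75 + 50 = 125
  shelf 7: 75 = 75
  shelf 8: 65 = 65
No arrangement into 7 shelves stays within capacity, so 8 is optimal.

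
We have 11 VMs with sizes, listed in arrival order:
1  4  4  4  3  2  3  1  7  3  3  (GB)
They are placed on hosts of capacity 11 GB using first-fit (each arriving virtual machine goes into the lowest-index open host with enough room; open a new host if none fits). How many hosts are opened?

  1 → host 1 (new)  [load 1/11]
  4 → host 1  [load 5/11]
  4 → host 1  [load 9/11]
  4 → host 2 (new)  [load 4/11]
  3 → host 2  [load 7/11]
  2 → host 1  [load 11/11]
  3 → host 2  [load 10/11]
  1 → host 2  [load 11/11]
  7 → host 3 (new)  [load 7/11]
  3 → host 3  [load 10/11]
  3 → host 4 (new)  [load 3/11]
4 hosts opened.

4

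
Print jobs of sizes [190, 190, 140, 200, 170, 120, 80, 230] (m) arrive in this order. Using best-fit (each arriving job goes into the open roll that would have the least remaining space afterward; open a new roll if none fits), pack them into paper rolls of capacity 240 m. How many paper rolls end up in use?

  190 → roll 1 (new)  [load 190/240]
  190 → roll 2 (new)  [load 190/240]
  140 → roll 3 (new)  [load 140/240]
  200 → roll 4 (new)  [load 200/240]
  170 → roll 5 (new)  [load 170/240]
  120 → roll 6 (new)  [load 120/240]
  80 → roll 3  [load 220/240]
  230 → roll 7 (new)  [load 230/240]
7 paper rolls opened.

7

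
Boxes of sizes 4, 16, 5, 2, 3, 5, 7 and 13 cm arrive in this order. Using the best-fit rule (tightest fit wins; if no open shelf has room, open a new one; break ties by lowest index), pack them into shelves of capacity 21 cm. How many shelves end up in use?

  4 → shelf 1 (new)  [load 4/21]
  16 → shelf 1  [load 20/21]
  5 → shelf 2 (new)  [load 5/21]
  2 → shelf 2  [load 7/21]
  3 → shelf 2  [load 10/21]
  5 → shelf 2  [load 15/21]
  7 → shelf 3 (new)  [load 7/21]
  13 → shelf 3  [load 20/21]
3 shelves opened.

3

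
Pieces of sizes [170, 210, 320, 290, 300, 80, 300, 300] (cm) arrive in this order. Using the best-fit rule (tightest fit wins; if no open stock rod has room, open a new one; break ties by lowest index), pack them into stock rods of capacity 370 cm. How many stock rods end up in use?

  170 → stock rod 1 (new)  [load 170/370]
  210 → stock rod 2 (new)  [load 210/370]
  320 → stock rod 3 (new)  [load 320/370]
  290 → stock rod 4 (new)  [load 290/370]
  300 → stock rod 5 (new)  [load 300/370]
  80 → stock rod 4  [load 370/370]
  300 → stock rod 6 (new)  [load 300/370]
  300 → stock rod 7 (new)  [load 300/370]
7 stock rods opened.

7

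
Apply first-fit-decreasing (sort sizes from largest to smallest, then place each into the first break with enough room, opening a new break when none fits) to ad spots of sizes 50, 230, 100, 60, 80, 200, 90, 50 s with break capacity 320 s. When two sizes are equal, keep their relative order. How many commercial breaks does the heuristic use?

Sorted descending: 230, 200, 100, 90, 80, 60, 50, 50.
  230 → break 1 (new)  [load 230/320]
  200 → break 2 (new)  [load 200/320]
  100 → break 2  [load 300/320]
  90 → break 1  [load 320/320]
  80 → break 3 (new)  [load 80/320]
  60 → break 3  [load 140/320]
  50 → break 3  [load 190/320]
  50 → break 3  [load 240/320]
3 commercial breaks opened.

3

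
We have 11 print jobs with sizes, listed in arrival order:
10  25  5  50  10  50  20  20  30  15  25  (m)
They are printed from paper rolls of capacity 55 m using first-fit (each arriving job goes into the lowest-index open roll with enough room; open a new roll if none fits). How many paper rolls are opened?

5

  10 → roll 1 (new)  [load 10/55]
  25 → roll 1  [load 35/55]
  5 → roll 1  [load 40/55]
  50 → roll 2 (new)  [load 50/55]
  10 → roll 1  [load 50/55]
  50 → roll 3 (new)  [load 50/55]
  20 → roll 4 (new)  [load 20/55]
  20 → roll 4  [load 40/55]
  30 → roll 5 (new)  [load 30/55]
  15 → roll 4  [load 55/55]
  25 → roll 5  [load 55/55]
5 paper rolls opened.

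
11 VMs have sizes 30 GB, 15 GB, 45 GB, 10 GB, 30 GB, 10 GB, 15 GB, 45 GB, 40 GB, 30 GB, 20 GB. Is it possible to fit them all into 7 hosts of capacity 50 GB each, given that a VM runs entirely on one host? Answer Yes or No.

Yes

A valid assignment using 7 hosts:
  host 1: 45 = 45
  host 2: 45 = 45
  host 3: 40 + 10 = 50
  host 4: 30 + 20 = 50
  host 5: 30 + 15 = 45
  host 6: 30 + 15 = 45
  host 7: 10 = 10
Every load is within 50 GB, so 7 hosts suffice.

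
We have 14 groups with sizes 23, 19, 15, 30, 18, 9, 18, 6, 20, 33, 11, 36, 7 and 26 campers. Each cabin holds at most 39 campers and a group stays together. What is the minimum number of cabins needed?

Total = 36 + 33 + 30 + 26 + 23 + 20 + 19 + 18 + 18 + 15 + 11 + 9 + 7 + 6 = 271 campers.
Lower bound: ⌈271/39⌉ = 7 cabins.
A packing using 8 cabins:
  cabin 1: 36 = 36
  cabin 2: 33 + 6 = 39
  cabin 3: 30 + 9 = 39
  cabin 4: 26 + 11 = 37
  cabin 5: 23 + 15 = 38
  cabin 6: 20 + 19 = 39
  cabin 7: 18 + 18 = 36
  cabin 8: 7 = 7
No arrangement into 7 cabins stays within capacity, so 8 is optimal.

8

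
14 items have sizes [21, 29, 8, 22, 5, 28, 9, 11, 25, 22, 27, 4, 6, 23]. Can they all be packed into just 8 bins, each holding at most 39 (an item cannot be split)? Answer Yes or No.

A valid assignment using 8 bins:
  bin 1: 29 + 9 = 38
  bin 2: 28 + 11 = 39
  bin 3: 27 + 8 + 4 = 39
  bin 4: 25 + 6 + 5 = 36
  bin 5: 23 = 23
  bin 6: 22 = 22
  bin 7: 22 = 22
  bin 8: 21 = 21
Every load is within 39, so 8 bins suffice.

Yes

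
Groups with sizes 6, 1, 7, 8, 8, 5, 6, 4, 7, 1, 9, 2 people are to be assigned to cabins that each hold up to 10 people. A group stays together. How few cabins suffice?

Total = 9 + 8 + 8 + 7 + 7 + 6 + 6 + 5 + 4 + 2 + 1 + 1 = 64 people.
Lower bound: ⌈64/10⌉ = 7 cabins.
A packing using 8 cabins:
  cabin 1: 9 + 1 = 10
  cabin 2: 8 + 2 = 10
  cabin 3: 8 + 1 = 9
  cabin 4: 7 = 7
  cabin 5: 7 = 7
  cabin 6: 6 + 4 = 10
  cabin 7: 6 = 6
  cabin 8: 5 = 5
No arrangement into 7 cabins stays within capacity, so 8 is optimal.

8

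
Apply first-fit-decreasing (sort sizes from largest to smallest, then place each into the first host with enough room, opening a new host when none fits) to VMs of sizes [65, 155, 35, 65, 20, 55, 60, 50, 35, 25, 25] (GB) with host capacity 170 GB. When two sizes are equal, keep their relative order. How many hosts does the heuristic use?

Sorted descending: 155, 65, 65, 60, 55, 50, 35, 35, 25, 25, 20.
  155 → host 1 (new)  [load 155/170]
  65 → host 2 (new)  [load 65/170]
  65 → host 2  [load 130/170]
  60 → host 3 (new)  [load 60/170]
  55 → host 3  [load 115/170]
  50 → host 3  [load 165/170]
  35 → host 2  [load 165/170]
  35 → host 4 (new)  [load 35/170]
  25 → host 4  [load 60/170]
  25 → host 4  [load 85/170]
  20 → host 4  [load 105/170]
4 hosts opened.

4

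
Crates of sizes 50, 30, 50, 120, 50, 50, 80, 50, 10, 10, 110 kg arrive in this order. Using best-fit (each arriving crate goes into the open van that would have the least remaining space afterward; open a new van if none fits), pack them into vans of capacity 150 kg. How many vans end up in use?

5

  50 → van 1 (new)  [load 50/150]
  30 → van 1  [load 80/150]
  50 → van 1  [load 130/150]
  120 → van 2 (new)  [load 120/150]
  50 → van 3 (new)  [load 50/150]
  50 → van 3  [load 100/150]
  80 → van 4 (new)  [load 80/150]
  50 → van 3  [load 150/150]
  10 → van 1  [load 140/150]
  10 → van 1  [load 150/150]
  110 → van 5 (new)  [load 110/150]
5 vans opened.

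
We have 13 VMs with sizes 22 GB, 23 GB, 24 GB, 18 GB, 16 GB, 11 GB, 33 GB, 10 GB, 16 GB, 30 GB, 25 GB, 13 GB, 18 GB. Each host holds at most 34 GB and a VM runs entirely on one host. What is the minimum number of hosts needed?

Total = 33 + 30 + 25 + 24 + 23 + 22 + 18 + 18 + 16 + 16 + 13 + 11 + 10 = 259 GB.
Lower bound: ⌈259/34⌉ = 8 hosts.
A packing using 9 hosts:
  host 1: 33 = 33
  host 2: 30 = 30
  host 3: 25 = 25
  host 4: 24 + 10 = 34
  host 5: 23 + 11 = 34
  host 6: 22 = 22
  host 7: 18 + 16 = 34
  host 8: 18 + 16 = 34
  host 9: 13 = 13
No arrangement into 8 hosts stays within capacity, so 9 is optimal.

9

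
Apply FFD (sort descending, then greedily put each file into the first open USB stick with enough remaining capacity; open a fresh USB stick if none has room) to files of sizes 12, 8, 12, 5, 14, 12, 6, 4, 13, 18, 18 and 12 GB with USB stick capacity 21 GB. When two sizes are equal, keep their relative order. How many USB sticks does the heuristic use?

8

Sorted descending: 18, 18, 14, 13, 12, 12, 12, 12, 8, 6, 5, 4.
  18 → USB stick 1 (new)  [load 18/21]
  18 → USB stick 2 (new)  [load 18/21]
  14 → USB stick 3 (new)  [load 14/21]
  13 → USB stick 4 (new)  [load 13/21]
  12 → USB stick 5 (new)  [load 12/21]
  12 → USB stick 6 (new)  [load 12/21]
  12 → USB stick 7 (new)  [load 12/21]
  12 → USB stick 8 (new)  [load 12/21]
  8 → USB stick 4  [load 21/21]
  6 → USB stick 3  [load 20/21]
  5 → USB stick 5  [load 17/21]
  4 → USB stick 5  [load 21/21]
8 USB sticks opened.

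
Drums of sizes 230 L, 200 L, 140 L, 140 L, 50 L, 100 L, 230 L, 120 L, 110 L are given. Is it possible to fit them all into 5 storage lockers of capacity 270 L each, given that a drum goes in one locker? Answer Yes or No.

No

Total = 1320 L; ⌈1320/270⌉ = 5.
The bound of 5 does not rule out 5, but exhaustive search shows no assignment into 5 storage lockers of capacity 270 L exists — the minimum is 6.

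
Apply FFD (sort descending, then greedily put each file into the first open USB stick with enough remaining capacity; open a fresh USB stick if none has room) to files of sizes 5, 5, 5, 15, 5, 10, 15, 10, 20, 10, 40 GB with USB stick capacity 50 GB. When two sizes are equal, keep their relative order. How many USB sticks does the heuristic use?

Sorted descending: 40, 20, 15, 15, 10, 10, 10, 5, 5, 5, 5.
  40 → USB stick 1 (new)  [load 40/50]
  20 → USB stick 2 (new)  [load 20/50]
  15 → USB stick 2  [load 35/50]
  15 → USB stick 2  [load 50/50]
  10 → USB stick 1  [load 50/50]
  10 → USB stick 3 (new)  [load 10/50]
  10 → USB stick 3  [load 20/50]
  5 → USB stick 3  [load 25/50]
  5 → USB stick 3  [load 30/50]
  5 → USB stick 3  [load 35/50]
  5 → USB stick 3  [load 40/50]
3 USB sticks opened.

3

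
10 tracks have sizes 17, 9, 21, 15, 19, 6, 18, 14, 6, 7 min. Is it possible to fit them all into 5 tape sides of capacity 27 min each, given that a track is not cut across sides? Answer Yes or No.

Total = 132 min; ⌈132/27⌉ = 5.
6 tracks each exceed half the capacity and cannot share a side, forcing at least 6 tape sides.
At least 6 tape sides are required, but only 5 are allowed.

No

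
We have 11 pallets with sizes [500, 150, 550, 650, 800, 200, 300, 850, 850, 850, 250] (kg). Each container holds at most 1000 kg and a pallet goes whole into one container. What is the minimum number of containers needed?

Total = 850 + 850 + 850 + 800 + 650 + 550 + 500 + 300 + 250 + 200 + 150 = 5950 kg.
Lower bound: ⌈5950/1000⌉ = 6 containers.
A packing using 7 containers:
  container 1: 850 + 150 = 1000
  container 2: 850 = 850
  container 3: 850 = 850
  container 4: 800 + 200 = 1000
  container 5: 650 + 300 = 950
  container 6: 550 + 250 = 800
  container 7: 500 = 500
No arrangement into 6 containers stays within capacity, so 7 is optimal.

7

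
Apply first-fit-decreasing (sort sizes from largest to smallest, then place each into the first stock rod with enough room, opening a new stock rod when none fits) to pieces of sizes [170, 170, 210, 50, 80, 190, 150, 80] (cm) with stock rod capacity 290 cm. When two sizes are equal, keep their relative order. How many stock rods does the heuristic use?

Sorted descending: 210, 190, 170, 170, 150, 80, 80, 50.
  210 → stock rod 1 (new)  [load 210/290]
  190 → stock rod 2 (new)  [load 190/290]
  170 → stock rod 3 (new)  [load 170/290]
  170 → stock rod 4 (new)  [load 170/290]
  150 → stock rod 5 (new)  [load 150/290]
  80 → stock rod 1  [load 290/290]
  80 → stock rod 2  [load 270/290]
  50 → stock rod 3  [load 220/290]
5 stock rods opened.

5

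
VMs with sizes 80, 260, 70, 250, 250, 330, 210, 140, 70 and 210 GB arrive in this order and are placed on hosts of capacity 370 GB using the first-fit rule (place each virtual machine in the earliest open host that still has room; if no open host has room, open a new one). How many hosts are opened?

  80 → host 1 (new)  [load 80/370]
  260 → host 1  [load 340/370]
  70 → host 2 (new)  [load 70/370]
  250 → host 2  [load 320/370]
  250 → host 3 (new)  [load 250/370]
  330 → host 4 (new)  [load 330/370]
  210 → host 5 (new)  [load 210/370]
  140 → host 5  [load 350/370]
  70 → host 3  [load 320/370]
  210 → host 6 (new)  [load 210/370]
6 hosts opened.

6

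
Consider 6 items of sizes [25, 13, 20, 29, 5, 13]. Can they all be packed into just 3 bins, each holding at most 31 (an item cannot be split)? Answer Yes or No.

Total = 105; ⌈105/31⌉ = 4.
At least 4 bins are required, but only 3 are allowed.

No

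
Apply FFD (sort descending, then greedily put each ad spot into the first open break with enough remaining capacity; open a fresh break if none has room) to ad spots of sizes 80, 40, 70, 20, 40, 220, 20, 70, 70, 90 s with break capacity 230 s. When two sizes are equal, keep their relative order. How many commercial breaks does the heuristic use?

Sorted descending: 220, 90, 80, 70, 70, 70, 40, 40, 20, 20.
  220 → break 1 (new)  [load 220/230]
  90 → break 2 (new)  [load 90/230]
  80 → break 2  [load 170/230]
  70 → break 3 (new)  [load 70/230]
  70 → break 3  [load 140/230]
  70 → break 3  [load 210/230]
  40 → break 2  [load 210/230]
  40 → break 4 (new)  [load 40/230]
  20 → break 2  [load 230/230]
  20 → break 3  [load 230/230]
4 commercial breaks opened.

4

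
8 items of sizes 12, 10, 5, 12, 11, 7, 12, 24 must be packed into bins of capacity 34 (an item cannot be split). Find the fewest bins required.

Total = 24 + 12 + 12 + 12 + 11 + 10 + 7 + 5 = 93.
Lower bound: ⌈93/34⌉ = 3 bins.
A packing using 3 bins:
  bin 1: 24 + 10 = 34
  bin 2: 12 + 12 + 7 = 31
  bin 3: 12 + 11 + 5 = 28
This matches the lower bound, so 3 is optimal.

3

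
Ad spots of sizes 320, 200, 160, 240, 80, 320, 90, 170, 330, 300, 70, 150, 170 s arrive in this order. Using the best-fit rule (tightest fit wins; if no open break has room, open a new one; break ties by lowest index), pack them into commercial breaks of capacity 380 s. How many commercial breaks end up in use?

  320 → break 1 (new)  [load 320/380]
  200 → break 2 (new)  [load 200/380]
  160 → break 2  [load 360/380]
  240 → break 3 (new)  [load 240/380]
  80 → break 3  [load 320/380]
  320 → break 4 (new)  [load 320/380]
  90 → break 5 (new)  [load 90/380]
  170 → break 5  [load 260/380]
  330 → break 6 (new)  [load 330/380]
  300 → break 7 (new)  [load 300/380]
  70 → break 7  [load 370/380]
  150 → break 8 (new)  [load 150/380]
  170 → break 8  [load 320/380]
8 commercial breaks opened.

8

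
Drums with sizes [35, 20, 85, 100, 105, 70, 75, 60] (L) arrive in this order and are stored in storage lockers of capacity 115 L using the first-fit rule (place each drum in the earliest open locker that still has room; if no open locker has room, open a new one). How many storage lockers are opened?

6

  35 → locker 1 (new)  [load 35/115]
  20 → locker 1  [load 55/115]
  85 → locker 2 (new)  [load 85/115]
  100 → locker 3 (new)  [load 100/115]
  105 → locker 4 (new)  [load 105/115]
  70 → locker 5 (new)  [load 70/115]
  75 → locker 6 (new)  [load 75/115]
  60 → locker 1  [load 115/115]
6 storage lockers opened.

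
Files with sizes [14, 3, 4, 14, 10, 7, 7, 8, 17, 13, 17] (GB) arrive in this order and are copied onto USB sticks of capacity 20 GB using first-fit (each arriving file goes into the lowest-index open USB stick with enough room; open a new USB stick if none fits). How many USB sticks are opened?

7

  14 → USB stick 1 (new)  [load 14/20]
  3 → USB stick 1  [load 17/20]
  4 → USB stick 2 (new)  [load 4/20]
  14 → USB stick 2  [load 18/20]
  10 → USB stick 3 (new)  [load 10/20]
  7 → USB stick 3  [load 17/20]
  7 → USB stick 4 (new)  [load 7/20]
  8 → USB stick 4  [load 15/20]
  17 → USB stick 5 (new)  [load 17/20]
  13 → USB stick 6 (new)  [load 13/20]
  17 → USB stick 7 (new)  [load 17/20]
7 USB sticks opened.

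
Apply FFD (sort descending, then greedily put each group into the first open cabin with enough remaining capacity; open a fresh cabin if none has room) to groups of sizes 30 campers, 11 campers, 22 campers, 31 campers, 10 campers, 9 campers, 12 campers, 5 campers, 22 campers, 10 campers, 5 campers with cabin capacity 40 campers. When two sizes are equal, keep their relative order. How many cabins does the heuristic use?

5

Sorted descending: 31, 30, 22, 22, 12, 11, 10, 10, 9, 5, 5.
  31 → cabin 1 (new)  [load 31/40]
  30 → cabin 2 (new)  [load 30/40]
  22 → cabin 3 (new)  [load 22/40]
  22 → cabin 4 (new)  [load 22/40]
  12 → cabin 3  [load 34/40]
  11 → cabin 4  [load 33/40]
  10 → cabin 2  [load 40/40]
  10 → cabin 5 (new)  [load 10/40]
  9 → cabin 1  [load 40/40]
  5 → cabin 3  [load 39/40]
  5 → cabin 4  [load 38/40]
5 cabins opened.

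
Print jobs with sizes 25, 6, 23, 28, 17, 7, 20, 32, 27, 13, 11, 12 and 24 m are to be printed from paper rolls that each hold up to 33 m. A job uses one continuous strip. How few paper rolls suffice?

9

Total = 32 + 28 + 27 + 25 + 24 + 23 + 20 + 17 + 13 + 12 + 11 + 7 + 6 = 245 m.
Lower bound: ⌈245/33⌉ = 8 paper rolls.
A packing using 9 paper rolls:
  roll 1: 32 = 32
  roll 2: 28 = 28
  roll 3: 27 + 6 = 33
  roll 4: 25 + 7 = 32
  roll 5: 24 = 24
  roll 6: 23 = 23
  roll 7: 20 + 13 = 33
  roll 8: 17 + 12 = 29
  roll 9: 11 = 11
No arrangement into 8 paper rolls stays within capacity, so 9 is optimal.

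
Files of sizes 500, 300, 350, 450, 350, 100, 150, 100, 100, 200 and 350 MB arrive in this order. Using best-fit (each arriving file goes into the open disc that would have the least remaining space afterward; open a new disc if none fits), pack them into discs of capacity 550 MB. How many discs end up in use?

  500 → disc 1 (new)  [load 500/550]
  300 → disc 2 (new)  [load 300/550]
  350 → disc 3 (new)  [load 350/550]
  450 → disc 4 (new)  [load 450/550]
  350 → disc 5 (new)  [load 350/550]
  100 → disc 4  [load 550/550]
  150 → disc 3  [load 500/550]
  100 → disc 5  [load 450/550]
  100 → disc 5  [load 550/550]
  200 → disc 2  [load 500/550]
  350 → disc 6 (new)  [load 350/550]
6 discs opened.

6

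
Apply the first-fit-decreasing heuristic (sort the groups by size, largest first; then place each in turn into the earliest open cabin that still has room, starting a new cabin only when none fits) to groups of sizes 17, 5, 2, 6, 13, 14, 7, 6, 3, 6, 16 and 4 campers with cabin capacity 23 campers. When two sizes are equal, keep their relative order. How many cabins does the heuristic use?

5

Sorted descending: 17, 16, 14, 13, 7, 6, 6, 6, 5, 4, 3, 2.
  17 → cabin 1 (new)  [load 17/23]
  16 → cabin 2 (new)  [load 16/23]
  14 → cabin 3 (new)  [load 14/23]
  13 → cabin 4 (new)  [load 13/23]
  7 → cabin 2  [load 23/23]
  6 → cabin 1  [load 23/23]
  6 → cabin 3  [load 20/23]
  6 → cabin 4  [load 19/23]
  5 → cabin 5 (new)  [load 5/23]
  4 → cabin 4  [load 23/23]
  3 → cabin 3  [load 23/23]
  2 → cabin 5  [load 7/23]
5 cabins opened.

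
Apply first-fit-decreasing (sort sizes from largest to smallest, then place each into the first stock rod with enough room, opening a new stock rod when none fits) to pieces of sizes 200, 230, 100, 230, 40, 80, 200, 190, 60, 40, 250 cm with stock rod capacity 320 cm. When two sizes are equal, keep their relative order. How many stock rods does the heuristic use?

6

Sorted descending: 250, 230, 230, 200, 200, 190, 100, 80, 60, 40, 40.
  250 → stock rod 1 (new)  [load 250/320]
  230 → stock rod 2 (new)  [load 230/320]
  230 → stock rod 3 (new)  [load 230/320]
  200 → stock rod 4 (new)  [load 200/320]
  200 → stock rod 5 (new)  [load 200/320]
  190 → stock rod 6 (new)  [load 190/320]
  100 → stock rod 4  [load 300/320]
  80 → stock rod 2  [load 310/320]
  60 → stock rod 1  [load 310/320]
  40 → stock rod 3  [load 270/320]
  40 → stock rod 3  [load 310/320]
6 stock rods opened.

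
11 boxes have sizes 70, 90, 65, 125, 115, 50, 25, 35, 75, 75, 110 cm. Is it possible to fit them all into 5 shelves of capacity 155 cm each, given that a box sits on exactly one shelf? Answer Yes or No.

Total = 835 cm; ⌈835/155⌉ = 6.
At least 6 shelves are required, but only 5 are allowed.

No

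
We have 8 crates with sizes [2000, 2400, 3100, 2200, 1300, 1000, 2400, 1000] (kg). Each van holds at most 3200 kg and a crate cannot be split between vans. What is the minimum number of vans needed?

Total = 3100 + 2400 + 2400 + 2200 + 2000 + 1300 + 1000 + 1000 = 15400 kg.
Lower bound: ⌈15400/3200⌉ = 5 vans.
A packing using 6 vans:
  van 1: 3100 = 3100
  van 2: 2400 = 2400
  van 3: 2400 = 2400
  van 4: 2200 + 1000 = 3200
  van 5: 2000 + 1000 = 3000
  van 6: 1300 = 1300
No arrangement into 5 vans stays within capacity, so 6 is optimal.

6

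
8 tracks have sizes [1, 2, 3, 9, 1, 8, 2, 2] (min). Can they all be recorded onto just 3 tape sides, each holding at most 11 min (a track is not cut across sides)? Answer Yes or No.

A valid assignment using 3 tape sides:
  side 1: 9 + 2 = 11
  side 2: 8 + 3 = 11
  side 3: 2 + 2 + 1 + 1 = 6
Every load is within 11 min, so 3 tape sides suffice.

Yes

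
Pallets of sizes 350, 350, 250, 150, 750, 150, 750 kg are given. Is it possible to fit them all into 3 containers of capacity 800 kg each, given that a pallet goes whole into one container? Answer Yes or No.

No

Total = 2750 kg; ⌈2750/800⌉ = 4.
At least 4 containers are required, but only 3 are allowed.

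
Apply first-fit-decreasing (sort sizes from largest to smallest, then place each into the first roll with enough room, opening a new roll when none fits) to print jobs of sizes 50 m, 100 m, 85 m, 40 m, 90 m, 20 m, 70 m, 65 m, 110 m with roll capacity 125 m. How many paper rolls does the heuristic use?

Sorted descending: 110, 100, 90, 85, 70, 65, 50, 40, 20.
  110 → roll 1 (new)  [load 110/125]
  100 → roll 2 (new)  [load 100/125]
  90 → roll 3 (new)  [load 90/125]
  85 → roll 4 (new)  [load 85/125]
  70 → roll 5 (new)  [load 70/125]
  65 → roll 6 (new)  [load 65/125]
  50 → roll 5  [load 120/125]
  40 → roll 4  [load 125/125]
  20 → roll 2  [load 120/125]
6 paper rolls opened.

6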